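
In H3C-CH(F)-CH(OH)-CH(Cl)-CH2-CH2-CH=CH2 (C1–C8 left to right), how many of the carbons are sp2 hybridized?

C1: sp3
C2: sp3
C3: sp3
C4: sp3
C5: sp3
C6: sp3
C7: sp2 ✓
C8: sp2 ✓
C7, C8 → 2 sp2 carbons.

2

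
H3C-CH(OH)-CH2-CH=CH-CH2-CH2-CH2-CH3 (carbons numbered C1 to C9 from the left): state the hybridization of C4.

C4 carries 3 σ bonds, plus one π bond, giving a steric number of 3, so it is sp2.

sp2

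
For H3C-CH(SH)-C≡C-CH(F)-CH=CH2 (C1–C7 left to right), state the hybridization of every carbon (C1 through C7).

C1 sp3, C2 sp3, C3 sp, C4 sp, C5 sp3, C6 sp2, C7 sp2

C1 has 4 σ bonds: steric number 4 → sp3.
C2 is sp3: 4 σ bonds, 4 electron-density regions.
C3 carries 2 σ bonds, plus two π bonds, giving a steric number of 2, so it is sp.
C4 — 2 σ bonds, plus two π bonds. Steric number 2, so sp.
C5 (4 σ bonds) has steric number 4: sp3.
C6: 3 σ bonds, plus one π bond; 3 regions of electron density → sp2.
C7 — 3 σ bonds, plus one π bond. Steric number 3, so sp2.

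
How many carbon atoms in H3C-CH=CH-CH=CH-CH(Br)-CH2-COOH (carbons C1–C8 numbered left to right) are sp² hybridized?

5

C1: sp3
C2: sp2 ✓
C3: sp2 ✓
C4: sp2 ✓
C5: sp2 ✓
C6: sp3
C7: sp3
C8: sp2 ✓
C2, C3, C4, C5, C8 → 5 sp2 carbons.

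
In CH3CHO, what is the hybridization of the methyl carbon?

The methyl carbon carries 4 σ bonds, giving a steric number of 4, so it is sp3.

sp^3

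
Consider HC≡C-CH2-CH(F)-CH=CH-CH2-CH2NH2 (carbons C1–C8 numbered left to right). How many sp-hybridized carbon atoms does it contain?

2

C1: sp ✓
C2: sp ✓
C3: sp3
C4: sp3
C5: sp2
C6: sp2
C7: sp3
C8: sp3
C1, C2 → 2 sp carbons.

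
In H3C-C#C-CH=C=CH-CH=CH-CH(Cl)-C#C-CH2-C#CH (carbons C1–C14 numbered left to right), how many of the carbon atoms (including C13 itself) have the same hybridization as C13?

7

C13 is sp (two π bonds).
C1: sp3
C2: sp ✓
C3: sp ✓
C4: sp2
C5: sp ✓
C6: sp2
C7: sp2
C8: sp2
C9: sp3
C10: sp ✓
C11: sp ✓
C12: sp3
C13: sp ✓
C14: sp ✓
7 carbons are sp.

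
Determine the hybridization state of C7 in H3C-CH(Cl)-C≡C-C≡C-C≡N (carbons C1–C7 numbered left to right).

C7 has 2 σ bonds, plus two π bonds: steric number 2 → sp.

sp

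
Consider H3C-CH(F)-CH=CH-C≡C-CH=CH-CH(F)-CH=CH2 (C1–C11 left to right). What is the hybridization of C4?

sp^2

C4: 3 σ bonds, plus one π bond — 3 electron domains, sp2.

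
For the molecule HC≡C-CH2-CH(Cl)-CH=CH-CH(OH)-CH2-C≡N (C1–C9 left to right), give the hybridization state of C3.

C3 is sp3: 4 σ bonds, 4 electron-density regions.

sp³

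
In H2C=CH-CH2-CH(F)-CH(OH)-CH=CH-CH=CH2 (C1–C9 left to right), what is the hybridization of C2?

C2 has 3 σ bonds, plus one π bond: steric number 3 → sp2.

sp²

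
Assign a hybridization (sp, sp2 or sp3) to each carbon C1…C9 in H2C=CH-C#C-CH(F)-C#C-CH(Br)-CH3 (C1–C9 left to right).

C1: 3 σ bonds, plus one π bond; 3 regions of electron density → sp2.
C2 — 3 σ bonds, plus one π bond. Steric number 3, so sp2.
C3 — 2 σ bonds, plus two π bonds. Steric number 2, so sp.
C4 has 2 σ bonds, plus two π bonds: steric number 2 → sp.
C5 — 4 σ bonds. Steric number 4, so sp3.
C6 has 2 σ bonds, plus two π bonds: steric number 2 → sp.
C7 (2 σ bonds, plus two π bonds) has steric number 2: sp.
C8 is sp3: 4 σ bonds, 4 electron-density regions.
C9 is sp3: 4 σ bonds, 4 electron-density regions.

C1 sp2, C2 sp2, C3 sp, C4 sp, C5 sp3, C6 sp, C7 sp, C8 sp3, C9 sp3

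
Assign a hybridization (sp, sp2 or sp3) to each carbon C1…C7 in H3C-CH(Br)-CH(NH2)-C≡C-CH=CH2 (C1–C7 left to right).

C1 sp3, C2 sp3, C3 sp3, C4 sp, C5 sp, C6 sp2, C7 sp2

C1 (4 σ bonds) has steric number 4: sp3.
C2 carries 4 σ bonds, giving a steric number of 4, so it is sp3.
C3 carries 4 σ bonds, giving a steric number of 4, so it is sp3.
C4: 2 σ bonds, plus two π bonds — 2 electron domains, sp.
C5 has 2 σ bonds, plus two π bonds: steric number 2 → sp.
C6 has 3 σ bonds, plus one π bond: steric number 3 → sp2.
C7 — 3 σ bonds, plus one π bond. Steric number 3, so sp2.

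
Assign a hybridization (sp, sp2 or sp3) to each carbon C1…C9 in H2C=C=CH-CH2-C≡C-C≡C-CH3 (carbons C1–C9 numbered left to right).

C1 sp2, C2 sp, C3 sp2, C4 sp3, C5 sp, C6 sp, C7 sp, C8 sp, C9 sp3

C1: 3 σ bonds, plus one π bond — 3 electron domains, sp2.
C2 — 2 σ bonds, plus two π bonds. Steric number 2, so sp.
C3 (3 σ bonds, plus one π bond) has steric number 3: sp2.
C4 is sp3: 4 σ bonds, 4 electron-density regions.
C5: 2 σ bonds, plus two π bonds — 2 electron domains, sp.
C6: 2 σ bonds, plus two π bonds; 2 regions of electron density → sp.
C7 — 2 σ bonds, plus two π bonds. Steric number 2, so sp.
C8: 2 σ bonds, plus two π bonds; 2 regions of electron density → sp.
C9 — 4 σ bonds. Steric number 4, so sp3.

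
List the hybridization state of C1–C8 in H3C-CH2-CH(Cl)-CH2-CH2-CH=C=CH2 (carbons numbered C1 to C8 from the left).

C1 sp3, C2 sp3, C3 sp3, C4 sp3, C5 sp3, C6 sp2, C7 sp, C8 sp2

C1 (4 σ bonds) has steric number 4: sp3.
C2 — 4 σ bonds. Steric number 4, so sp3.
C3 (4 σ bonds) has steric number 4: sp3.
C4: 4 σ bonds — 4 electron domains, sp3.
C5 (4 σ bonds) has steric number 4: sp3.
C6 is sp2: 3 σ bonds, plus one π bond, 3 electron-density regions.
C7 — 2 σ bonds, plus two π bonds. Steric number 2, so sp.
C8 carries 3 σ bonds, plus one π bond, giving a steric number of 3, so it is sp2.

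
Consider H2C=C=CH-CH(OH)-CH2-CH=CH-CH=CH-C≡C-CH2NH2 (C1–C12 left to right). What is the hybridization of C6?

C6 is sp2: 3 σ bonds, plus one π bond, 3 electron-density regions.

sp2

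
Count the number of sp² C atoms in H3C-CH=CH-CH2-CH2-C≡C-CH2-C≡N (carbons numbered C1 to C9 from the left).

2

C1: sp3
C2: sp2 ✓
C3: sp2 ✓
C4: sp3
C5: sp3
C6: sp
C7: sp
C8: sp3
C9: sp
C2, C3 → 2 sp2 carbons.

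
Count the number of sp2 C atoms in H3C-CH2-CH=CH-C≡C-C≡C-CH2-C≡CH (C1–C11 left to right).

2

C1: sp3
C2: sp3
C3: sp2 ✓
C4: sp2 ✓
C5: sp
C6: sp
C7: sp
C8: sp
C9: sp3
C10: sp
C11: sp
C3, C4 → 2 sp2 carbons.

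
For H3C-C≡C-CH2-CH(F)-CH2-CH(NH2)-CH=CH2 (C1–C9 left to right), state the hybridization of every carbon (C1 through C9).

C1 sp3, C2 sp, C3 sp, C4 sp3, C5 sp3, C6 sp3, C7 sp3, C8 sp2, C9 sp2

C1: 4 σ bonds; 4 regions of electron density → sp3.
C2 carries 2 σ bonds, plus two π bonds, giving a steric number of 2, so it is sp.
C3 is sp: 2 σ bonds, plus two π bonds, 2 electron-density regions.
C4: 4 σ bonds; 4 regions of electron density → sp3.
C5 — 4 σ bonds. Steric number 4, so sp3.
C6: 4 σ bonds — 4 electron domains, sp3.
C7 — 4 σ bonds. Steric number 4, so sp3.
C8 has 3 σ bonds, plus one π bond: steric number 3 → sp2.
C9 is sp2: 3 σ bonds, plus one π bond, 3 electron-density regions.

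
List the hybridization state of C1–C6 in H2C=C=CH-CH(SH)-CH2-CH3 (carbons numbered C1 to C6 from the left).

C1 is sp2: 3 σ bonds, plus one π bond, 3 electron-density regions.
C2: 2 σ bonds, plus two π bonds — 2 electron domains, sp.
C3 — 3 σ bonds, plus one π bond. Steric number 3, so sp2.
C4 is sp3: 4 σ bonds, 4 electron-density regions.
C5: 4 σ bonds; 4 regions of electron density → sp3.
C6: 4 σ bonds — 4 electron domains, sp3.

C1 sp2, C2 sp, C3 sp2, C4 sp3, C5 sp3, C6 sp3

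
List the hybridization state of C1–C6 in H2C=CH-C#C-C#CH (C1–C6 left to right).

C1 sp2, C2 sp2, C3 sp, C4 sp, C5 sp, C6 sp

C1 carries 3 σ bonds, plus one π bond, giving a steric number of 3, so it is sp2.
C2 carries 3 σ bonds, plus one π bond, giving a steric number of 3, so it is sp2.
C3 is sp: 2 σ bonds, plus two π bonds, 2 electron-density regions.
C4: 2 σ bonds, plus two π bonds; 2 regions of electron density → sp.
C5: 2 σ bonds, plus two π bonds; 2 regions of electron density → sp.
C6 (2 σ bonds, plus two π bonds) has steric number 2: sp.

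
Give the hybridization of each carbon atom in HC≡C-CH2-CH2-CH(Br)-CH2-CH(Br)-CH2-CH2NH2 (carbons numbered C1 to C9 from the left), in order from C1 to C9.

C1 is sp: 2 σ bonds, plus two π bonds, 2 electron-density regions.
C2 — 2 σ bonds, plus two π bonds. Steric number 2, so sp.
C3 — 4 σ bonds. Steric number 4, so sp3.
C4 — 4 σ bonds. Steric number 4, so sp3.
C5: 4 σ bonds — 4 electron domains, sp3.
C6 is sp3: 4 σ bonds, 4 electron-density regions.
C7 has 4 σ bonds: steric number 4 → sp3.
C8 is sp3: 4 σ bonds, 4 electron-density regions.
C9: 4 σ bonds — 4 electron domains, sp3.

C1 sp, C2 sp, C3 sp3, C4 sp3, C5 sp3, C6 sp3, C7 sp3, C8 sp3, C9 sp3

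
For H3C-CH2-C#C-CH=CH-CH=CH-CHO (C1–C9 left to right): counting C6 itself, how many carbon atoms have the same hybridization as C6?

5

C6 is sp2 (one π bond).
C1: sp3
C2: sp3
C3: sp
C4: sp
C5: sp2 ✓
C6: sp2 ✓
C7: sp2 ✓
C8: sp2 ✓
C9: sp2 ✓
5 carbons are sp2.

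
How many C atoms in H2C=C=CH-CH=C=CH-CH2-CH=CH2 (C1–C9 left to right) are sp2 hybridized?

6

C1: sp2 ✓
C2: sp
C3: sp2 ✓
C4: sp2 ✓
C5: sp
C6: sp2 ✓
C7: sp3
C8: sp2 ✓
C9: sp2 ✓
C1, C3, C4, C6, C8, C9 → 6 sp2 carbons.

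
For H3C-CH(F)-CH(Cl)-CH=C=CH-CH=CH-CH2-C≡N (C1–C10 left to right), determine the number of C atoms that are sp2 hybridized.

C1: sp3
C2: sp3
C3: sp3
C4: sp2 ✓
C5: sp
C6: sp2 ✓
C7: sp2 ✓
C8: sp2 ✓
C9: sp3
C10: sp
C4, C6, C7, C8 → 4 sp2 carbons.

4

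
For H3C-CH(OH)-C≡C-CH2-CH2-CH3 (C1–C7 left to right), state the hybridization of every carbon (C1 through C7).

C1 sp3, C2 sp3, C3 sp, C4 sp, C5 sp3, C6 sp3, C7 sp3

C1 is sp3: 4 σ bonds, 4 electron-density regions.
C2: 4 σ bonds — 4 electron domains, sp3.
C3: 2 σ bonds, plus two π bonds; 2 regions of electron density → sp.
C4 — 2 σ bonds, plus two π bonds. Steric number 2, so sp.
C5 carries 4 σ bonds, giving a steric number of 4, so it is sp3.
C6: 4 σ bonds — 4 electron domains, sp3.
C7 carries 4 σ bonds, giving a steric number of 4, so it is sp3.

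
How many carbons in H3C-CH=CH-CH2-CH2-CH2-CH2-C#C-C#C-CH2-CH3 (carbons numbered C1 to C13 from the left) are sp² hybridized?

C1: sp3
C2: sp2 ✓
C3: sp2 ✓
C4: sp3
C5: sp3
C6: sp3
C7: sp3
C8: sp
C9: sp
C10: sp
C11: sp
C12: sp3
C13: sp3
C2, C3 → 2 sp2 carbons.

2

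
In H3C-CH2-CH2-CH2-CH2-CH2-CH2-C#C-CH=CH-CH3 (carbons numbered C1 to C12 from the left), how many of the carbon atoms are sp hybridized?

2

C1: sp3
C2: sp3
C3: sp3
C4: sp3
C5: sp3
C6: sp3
C7: sp3
C8: sp ✓
C9: sp ✓
C10: sp2
C11: sp2
C12: sp3
C8, C9 → 2 sp carbons.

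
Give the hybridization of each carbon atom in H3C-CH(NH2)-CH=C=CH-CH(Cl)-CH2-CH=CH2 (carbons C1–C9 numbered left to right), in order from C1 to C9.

C1 (4 σ bonds) has steric number 4: sp3.
C2 (4 σ bonds) has steric number 4: sp3.
C3 carries 3 σ bonds, plus one π bond, giving a steric number of 3, so it is sp2.
C4 has 2 σ bonds, plus two π bonds: steric number 2 → sp.
C5 is sp2: 3 σ bonds, plus one π bond, 3 electron-density regions.
C6 — 4 σ bonds. Steric number 4, so sp3.
C7 has 4 σ bonds: steric number 4 → sp3.
C8 (3 σ bonds, plus one π bond) has steric number 3: sp2.
C9: 3 σ bonds, plus one π bond — 3 electron domains, sp2.

C1 sp3, C2 sp3, C3 sp2, C4 sp, C5 sp2, C6 sp3, C7 sp3, C8 sp2, C9 sp2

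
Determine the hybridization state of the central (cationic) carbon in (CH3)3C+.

Three σ bonds and an empty p orbital; no lone pair → steric number 3 → sp2 and planar.

sp^2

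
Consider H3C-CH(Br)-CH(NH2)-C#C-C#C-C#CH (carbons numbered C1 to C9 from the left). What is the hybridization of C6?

C6 has 2 σ bonds, plus two π bonds: steric number 2 → sp.

sp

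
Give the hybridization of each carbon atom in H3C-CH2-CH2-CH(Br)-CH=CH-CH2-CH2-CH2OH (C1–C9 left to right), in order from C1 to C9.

C1 sp3, C2 sp3, C3 sp3, C4 sp3, C5 sp2, C6 sp2, C7 sp3, C8 sp3, C9 sp3

C1 is sp3: 4 σ bonds, 4 electron-density regions.
C2: 4 σ bonds — 4 electron domains, sp3.
C3 has 4 σ bonds: steric number 4 → sp3.
C4: 4 σ bonds; 4 regions of electron density → sp3.
C5 (3 σ bonds, plus one π bond) has steric number 3: sp2.
C6 has 3 σ bonds, plus one π bond: steric number 3 → sp2.
C7: 4 σ bonds — 4 electron domains, sp3.
C8 — 4 σ bonds. Steric number 4, so sp3.
C9 carries 4 σ bonds, giving a steric number of 4, so it is sp3.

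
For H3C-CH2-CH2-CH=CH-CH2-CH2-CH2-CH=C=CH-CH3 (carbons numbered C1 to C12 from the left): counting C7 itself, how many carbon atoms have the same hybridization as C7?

7

C7 is sp3 (only σ bonds).
C1: sp3 ✓
C2: sp3 ✓
C3: sp3 ✓
C4: sp2
C5: sp2
C6: sp3 ✓
C7: sp3 ✓
C8: sp3 ✓
C9: sp2
C10: sp
C11: sp2
C12: sp3 ✓
7 carbons are sp3.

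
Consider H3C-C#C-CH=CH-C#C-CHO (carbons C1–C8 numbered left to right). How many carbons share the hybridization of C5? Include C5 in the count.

C5 is sp2 (one π bond).
C1: sp3
C2: sp
C3: sp
C4: sp2 ✓
C5: sp2 ✓
C6: sp
C7: sp
C8: sp2 ✓
3 carbons are sp2.

3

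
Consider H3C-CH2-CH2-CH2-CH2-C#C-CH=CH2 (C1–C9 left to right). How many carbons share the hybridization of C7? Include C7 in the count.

C7 is sp (two π bonds).
C1: sp3
C2: sp3
C3: sp3
C4: sp3
C5: sp3
C6: sp ✓
C7: sp ✓
C8: sp2
C9: sp2
2 carbons are sp.

2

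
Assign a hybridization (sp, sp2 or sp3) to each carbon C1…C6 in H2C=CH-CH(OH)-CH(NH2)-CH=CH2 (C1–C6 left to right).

C1 carries 3 σ bonds, plus one π bond, giving a steric number of 3, so it is sp2.
C2 has 3 σ bonds, plus one π bond: steric number 3 → sp2.
C3: 4 σ bonds; 4 regions of electron density → sp3.
C4 — 4 σ bonds. Steric number 4, so sp3.
C5 carries 3 σ bonds, plus one π bond, giving a steric number of 3, so it is sp2.
C6: 3 σ bonds, plus one π bond — 3 electron domains, sp2.

C1 sp2, C2 sp2, C3 sp3, C4 sp3, C5 sp2, C6 sp2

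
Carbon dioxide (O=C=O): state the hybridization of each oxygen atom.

sp^2

One σ bond + two lone pairs = steric number 3 → sp2.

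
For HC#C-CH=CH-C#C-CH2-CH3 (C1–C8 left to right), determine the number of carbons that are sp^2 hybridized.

C1: sp
C2: sp
C3: sp2 ✓
C4: sp2 ✓
C5: sp
C6: sp
C7: sp3
C8: sp3
C3, C4 → 2 sp2 carbons.

2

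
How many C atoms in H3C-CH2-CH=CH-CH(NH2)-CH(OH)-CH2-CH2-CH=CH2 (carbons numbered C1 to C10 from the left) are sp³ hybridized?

6

C1: sp3 ✓
C2: sp3 ✓
C3: sp2
C4: sp2
C5: sp3 ✓
C6: sp3 ✓
C7: sp3 ✓
C8: sp3 ✓
C9: sp2
C10: sp2
C1, C2, C5, C6, C7, C8 → 6 sp3 carbons.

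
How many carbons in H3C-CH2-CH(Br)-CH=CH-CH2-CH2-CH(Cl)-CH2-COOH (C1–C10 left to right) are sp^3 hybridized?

7

C1: sp3 ✓
C2: sp3 ✓
C3: sp3 ✓
C4: sp2
C5: sp2
C6: sp3 ✓
C7: sp3 ✓
C8: sp3 ✓
C9: sp3 ✓
C10: sp2
C1, C2, C3, C6, C7, C8, C9 → 7 sp3 carbons.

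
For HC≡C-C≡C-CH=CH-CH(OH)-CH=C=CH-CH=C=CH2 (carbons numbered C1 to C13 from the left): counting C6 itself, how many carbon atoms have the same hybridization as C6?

C6 is sp2 (one π bond).
C1: sp
C2: sp
C3: sp
C4: sp
C5: sp2 ✓
C6: sp2 ✓
C7: sp3
C8: sp2 ✓
C9: sp
C10: sp2 ✓
C11: sp2 ✓
C12: sp
C13: sp2 ✓
6 carbons are sp2.

6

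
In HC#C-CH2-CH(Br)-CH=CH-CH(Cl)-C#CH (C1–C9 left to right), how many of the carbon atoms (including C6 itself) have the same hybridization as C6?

2

C6 is sp2 (one π bond).
C1: sp
C2: sp
C3: sp3
C4: sp3
C5: sp2 ✓
C6: sp2 ✓
C7: sp3
C8: sp
C9: sp
2 carbons are sp2.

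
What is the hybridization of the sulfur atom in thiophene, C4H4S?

Analogous to furan: one S lone pair in the aromatic π system, S is sp2.

sp²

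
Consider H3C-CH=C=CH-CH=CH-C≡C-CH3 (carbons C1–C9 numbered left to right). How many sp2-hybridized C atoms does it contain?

C1: sp3
C2: sp2 ✓
C3: sp
C4: sp2 ✓
C5: sp2 ✓
C6: sp2 ✓
C7: sp
C8: sp
C9: sp3
C2, C4, C5, C6 → 4 sp2 carbons.

4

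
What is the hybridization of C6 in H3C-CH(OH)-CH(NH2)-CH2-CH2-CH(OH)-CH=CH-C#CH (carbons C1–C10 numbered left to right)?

C6 (4 σ bonds) has steric number 4: sp3.

sp³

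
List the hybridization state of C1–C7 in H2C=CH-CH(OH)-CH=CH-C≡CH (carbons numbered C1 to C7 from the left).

C1 sp2, C2 sp2, C3 sp3, C4 sp2, C5 sp2, C6 sp, C7 sp

C1 has 3 σ bonds, plus one π bond: steric number 3 → sp2.
C2: 3 σ bonds, plus one π bond — 3 electron domains, sp2.
C3: 4 σ bonds; 4 regions of electron density → sp3.
C4: 3 σ bonds, plus one π bond — 3 electron domains, sp2.
C5: 3 σ bonds, plus one π bond — 3 electron domains, sp2.
C6 (2 σ bonds, plus two π bonds) has steric number 2: sp.
C7 (2 σ bonds, plus two π bonds) has steric number 2: sp.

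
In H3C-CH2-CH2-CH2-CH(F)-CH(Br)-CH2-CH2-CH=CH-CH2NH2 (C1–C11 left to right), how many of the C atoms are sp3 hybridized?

C1: sp3 ✓
C2: sp3 ✓
C3: sp3 ✓
C4: sp3 ✓
C5: sp3 ✓
C6: sp3 ✓
C7: sp3 ✓
C8: sp3 ✓
C9: sp2
C10: sp2
C11: sp3 ✓
C1, C2, C3, C4, C5, C6, C7, C8, C11 → 9 sp3 carbons.

9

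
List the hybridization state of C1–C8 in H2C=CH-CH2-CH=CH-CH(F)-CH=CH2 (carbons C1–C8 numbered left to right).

C1 is sp2: 3 σ bonds, plus one π bond, 3 electron-density regions.
C2: 3 σ bonds, plus one π bond; 3 regions of electron density → sp2.
C3 has 4 σ bonds: steric number 4 → sp3.
C4 (3 σ bonds, plus one π bond) has steric number 3: sp2.
C5 has 3 σ bonds, plus one π bond: steric number 3 → sp2.
C6 — 4 σ bonds. Steric number 4, so sp3.
C7 carries 3 σ bonds, plus one π bond, giving a steric number of 3, so it is sp2.
C8 (3 σ bonds, plus one π bond) has steric number 3: sp2.

C1 sp2, C2 sp2, C3 sp3, C4 sp2, C5 sp2, C6 sp3, C7 sp2, C8 sp2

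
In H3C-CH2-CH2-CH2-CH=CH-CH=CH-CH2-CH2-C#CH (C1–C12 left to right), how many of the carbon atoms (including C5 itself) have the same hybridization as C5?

C5 is sp2 (one π bond).
C1: sp3
C2: sp3
C3: sp3
C4: sp3
C5: sp2 ✓
C6: sp2 ✓
C7: sp2 ✓
C8: sp2 ✓
C9: sp3
C10: sp3
C11: sp
C12: sp
4 carbons are sp2.

4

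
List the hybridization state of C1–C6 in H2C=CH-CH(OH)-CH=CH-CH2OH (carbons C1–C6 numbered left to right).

C1: 3 σ bonds, plus one π bond — 3 electron domains, sp2.
C2 (3 σ bonds, plus one π bond) has steric number 3: sp2.
C3 — 4 σ bonds. Steric number 4, so sp3.
C4 is sp2: 3 σ bonds, plus one π bond, 3 electron-density regions.
C5 is sp2: 3 σ bonds, plus one π bond, 3 electron-density regions.
C6 (4 σ bonds) has steric number 4: sp3.

C1 sp2, C2 sp2, C3 sp3, C4 sp2, C5 sp2, C6 sp3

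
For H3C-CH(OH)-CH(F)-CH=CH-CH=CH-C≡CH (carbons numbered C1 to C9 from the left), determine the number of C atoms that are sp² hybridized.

C1: sp3
C2: sp3
C3: sp3
C4: sp2 ✓
C5: sp2 ✓
C6: sp2 ✓
C7: sp2 ✓
C8: sp
C9: sp
C4, C5, C6, C7 → 4 sp2 carbons.

4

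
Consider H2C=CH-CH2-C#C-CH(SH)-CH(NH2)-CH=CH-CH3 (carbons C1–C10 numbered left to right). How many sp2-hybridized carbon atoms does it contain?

4

C1: sp2 ✓
C2: sp2 ✓
C3: sp3
C4: sp
C5: sp
C6: sp3
C7: sp3
C8: sp2 ✓
C9: sp2 ✓
C10: sp3
C1, C2, C8, C9 → 4 sp2 carbons.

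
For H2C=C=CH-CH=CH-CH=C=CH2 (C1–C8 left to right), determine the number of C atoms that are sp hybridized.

2

C1: sp2
C2: sp ✓
C3: sp2
C4: sp2
C5: sp2
C6: sp2
C7: sp ✓
C8: sp2
C2, C7 → 2 sp carbons.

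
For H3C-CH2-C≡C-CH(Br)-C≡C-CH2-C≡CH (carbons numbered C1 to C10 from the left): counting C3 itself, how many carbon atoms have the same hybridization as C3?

6

C3 is sp (two π bonds).
C1: sp3
C2: sp3
C3: sp ✓
C4: sp ✓
C5: sp3
C6: sp ✓
C7: sp ✓
C8: sp3
C9: sp ✓
C10: sp ✓
6 carbons are sp.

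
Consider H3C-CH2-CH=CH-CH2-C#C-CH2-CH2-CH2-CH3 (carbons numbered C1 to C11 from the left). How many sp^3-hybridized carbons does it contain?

7

C1: sp3 ✓
C2: sp3 ✓
C3: sp2
C4: sp2
C5: sp3 ✓
C6: sp
C7: sp
C8: sp3 ✓
C9: sp3 ✓
C10: sp3 ✓
C11: sp3 ✓
C1, C2, C5, C8, C9, C10, C11 → 7 sp3 carbons.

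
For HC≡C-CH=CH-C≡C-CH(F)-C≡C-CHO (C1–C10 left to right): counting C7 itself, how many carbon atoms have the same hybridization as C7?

1

C7 is sp3 (only σ bonds).
C1: sp
C2: sp
C3: sp2
C4: sp2
C5: sp
C6: sp
C7: sp3 ✓
C8: sp
C9: sp
C10: sp2
1 carbon is sp3.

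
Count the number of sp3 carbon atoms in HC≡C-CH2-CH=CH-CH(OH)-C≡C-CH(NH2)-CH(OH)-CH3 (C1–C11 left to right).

5

C1: sp
C2: sp
C3: sp3 ✓
C4: sp2
C5: sp2
C6: sp3 ✓
C7: sp
C8: sp
C9: sp3 ✓
C10: sp3 ✓
C11: sp3 ✓
C3, C6, C9, C10, C11 → 5 sp3 carbons.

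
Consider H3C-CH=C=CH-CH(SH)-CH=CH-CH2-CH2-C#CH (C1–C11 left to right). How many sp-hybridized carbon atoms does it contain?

3

C1: sp3
C2: sp2
C3: sp ✓
C4: sp2
C5: sp3
C6: sp2
C7: sp2
C8: sp3
C9: sp3
C10: sp ✓
C11: sp ✓
C3, C10, C11 → 3 sp carbons.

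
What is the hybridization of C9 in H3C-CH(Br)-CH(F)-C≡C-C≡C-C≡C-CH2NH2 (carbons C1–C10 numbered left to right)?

sp

C9 is sp: 2 σ bonds, plus two π bonds, 2 electron-density regions.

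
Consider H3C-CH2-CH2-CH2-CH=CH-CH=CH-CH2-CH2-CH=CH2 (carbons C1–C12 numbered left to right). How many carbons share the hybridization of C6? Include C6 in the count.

C6 is sp2 (one π bond).
C1: sp3
C2: sp3
C3: sp3
C4: sp3
C5: sp2 ✓
C6: sp2 ✓
C7: sp2 ✓
C8: sp2 ✓
C9: sp3
C10: sp3
C11: sp2 ✓
C12: sp2 ✓
6 carbons are sp2.

6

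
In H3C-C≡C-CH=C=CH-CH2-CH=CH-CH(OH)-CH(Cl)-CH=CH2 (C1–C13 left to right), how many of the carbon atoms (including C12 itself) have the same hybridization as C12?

6

C12 is sp2 (one π bond).
C1: sp3
C2: sp
C3: sp
C4: sp2 ✓
C5: sp
C6: sp2 ✓
C7: sp3
C8: sp2 ✓
C9: sp2 ✓
C10: sp3
C11: sp3
C12: sp2 ✓
C13: sp2 ✓
6 carbons are sp2.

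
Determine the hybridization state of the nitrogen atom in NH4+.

sp³

Four σ bonds, no lone pair → sp3, tetrahedral.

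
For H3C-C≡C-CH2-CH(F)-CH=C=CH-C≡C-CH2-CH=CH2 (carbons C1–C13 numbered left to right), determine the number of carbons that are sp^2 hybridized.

4

C1: sp3
C2: sp
C3: sp
C4: sp3
C5: sp3
C6: sp2 ✓
C7: sp
C8: sp2 ✓
C9: sp
C10: sp
C11: sp3
C12: sp2 ✓
C13: sp2 ✓
C6, C8, C12, C13 → 4 sp2 carbons.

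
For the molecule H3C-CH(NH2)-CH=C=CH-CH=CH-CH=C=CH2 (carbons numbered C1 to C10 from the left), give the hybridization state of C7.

C7: 3 σ bonds, plus one π bond; 3 regions of electron density → sp2.

sp^2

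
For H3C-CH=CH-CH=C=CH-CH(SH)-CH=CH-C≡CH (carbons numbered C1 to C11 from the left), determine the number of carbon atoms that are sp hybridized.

3

C1: sp3
C2: sp2
C3: sp2
C4: sp2
C5: sp ✓
C6: sp2
C7: sp3
C8: sp2
C9: sp2
C10: sp ✓
C11: sp ✓
C5, C10, C11 → 3 sp carbons.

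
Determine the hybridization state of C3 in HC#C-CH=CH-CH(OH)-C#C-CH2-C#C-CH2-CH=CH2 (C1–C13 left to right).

C3 has 3 σ bonds, plus one π bond: steric number 3 → sp2.

sp2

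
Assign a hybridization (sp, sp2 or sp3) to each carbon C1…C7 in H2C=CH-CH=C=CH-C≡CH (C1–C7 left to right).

C1 sp2, C2 sp2, C3 sp2, C4 sp, C5 sp2, C6 sp, C7 sp

C1 — 3 σ bonds, plus one π bond. Steric number 3, so sp2.
C2: 3 σ bonds, plus one π bond — 3 electron domains, sp2.
C3 (3 σ bonds, plus one π bond) has steric number 3: sp2.
C4 has 2 σ bonds, plus two π bonds: steric number 2 → sp.
C5: 3 σ bonds, plus one π bond; 3 regions of electron density → sp2.
C6: 2 σ bonds, plus two π bonds — 2 electron domains, sp.
C7: 2 σ bonds, plus two π bonds; 2 regions of electron density → sp.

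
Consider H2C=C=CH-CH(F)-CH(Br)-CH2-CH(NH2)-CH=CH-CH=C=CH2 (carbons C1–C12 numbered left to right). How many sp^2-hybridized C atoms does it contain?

6

C1: sp2 ✓
C2: sp
C3: sp2 ✓
C4: sp3
C5: sp3
C6: sp3
C7: sp3
C8: sp2 ✓
C9: sp2 ✓
C10: sp2 ✓
C11: sp
C12: sp2 ✓
C1, C3, C8, C9, C10, C12 → 6 sp2 carbons.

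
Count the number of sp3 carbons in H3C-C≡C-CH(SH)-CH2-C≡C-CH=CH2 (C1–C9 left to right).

3

C1: sp3 ✓
C2: sp
C3: sp
C4: sp3 ✓
C5: sp3 ✓
C6: sp
C7: sp
C8: sp2
C9: sp2
C1, C4, C5 → 3 sp3 carbons.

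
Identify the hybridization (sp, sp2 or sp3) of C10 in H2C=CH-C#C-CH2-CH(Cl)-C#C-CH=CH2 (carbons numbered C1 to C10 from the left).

sp^2

C10 carries 3 σ bonds, plus one π bond, giving a steric number of 3, so it is sp2.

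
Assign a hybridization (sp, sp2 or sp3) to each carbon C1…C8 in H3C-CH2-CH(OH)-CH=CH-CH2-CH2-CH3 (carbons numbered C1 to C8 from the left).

C1 sp3, C2 sp3, C3 sp3, C4 sp2, C5 sp2, C6 sp3, C7 sp3, C8 sp3

C1 is sp3: 4 σ bonds, 4 electron-density regions.
C2 is sp3: 4 σ bonds, 4 electron-density regions.
C3: 4 σ bonds; 4 regions of electron density → sp3.
C4 (3 σ bonds, plus one π bond) has steric number 3: sp2.
C5 — 3 σ bonds, plus one π bond. Steric number 3, so sp2.
C6 — 4 σ bonds. Steric number 4, so sp3.
C7: 4 σ bonds; 4 regions of electron density → sp3.
C8 — 4 σ bonds. Steric number 4, so sp3.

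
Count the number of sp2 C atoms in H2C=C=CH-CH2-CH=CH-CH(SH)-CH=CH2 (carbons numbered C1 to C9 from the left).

C1: sp2 ✓
C2: sp
C3: sp2 ✓
C4: sp3
C5: sp2 ✓
C6: sp2 ✓
C7: sp3
C8: sp2 ✓
C9: sp2 ✓
C1, C3, C5, C6, C8, C9 → 6 sp2 carbons.

6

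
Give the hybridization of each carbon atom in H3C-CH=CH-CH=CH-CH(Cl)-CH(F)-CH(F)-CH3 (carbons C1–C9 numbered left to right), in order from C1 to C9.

C1 sp3, C2 sp2, C3 sp2, C4 sp2, C5 sp2, C6 sp3, C7 sp3, C8 sp3, C9 sp3

C1 (4 σ bonds) has steric number 4: sp3.
C2: 3 σ bonds, plus one π bond — 3 electron domains, sp2.
C3 carries 3 σ bonds, plus one π bond, giving a steric number of 3, so it is sp2.
C4 carries 3 σ bonds, plus one π bond, giving a steric number of 3, so it is sp2.
C5 has 3 σ bonds, plus one π bond: steric number 3 → sp2.
C6 (4 σ bonds) has steric number 4: sp3.
C7 carries 4 σ bonds, giving a steric number of 4, so it is sp3.
C8: 4 σ bonds; 4 regions of electron density → sp3.
C9: 4 σ bonds — 4 electron domains, sp3.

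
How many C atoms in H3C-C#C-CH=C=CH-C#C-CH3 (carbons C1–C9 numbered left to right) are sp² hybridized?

2

C1: sp3
C2: sp
C3: sp
C4: sp2 ✓
C5: sp
C6: sp2 ✓
C7: sp
C8: sp
C9: sp3
C4, C6 → 2 sp2 carbons.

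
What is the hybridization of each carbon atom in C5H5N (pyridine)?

sp2

Each carbon atom: 3 σ bonds, plus one π bond — 3 electron domains, sp2.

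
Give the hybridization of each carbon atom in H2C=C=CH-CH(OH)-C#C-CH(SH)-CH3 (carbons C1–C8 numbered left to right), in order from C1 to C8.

C1 has 3 σ bonds, plus one π bond: steric number 3 → sp2.
C2 — 2 σ bonds, plus two π bonds. Steric number 2, so sp.
C3: 3 σ bonds, plus one π bond; 3 regions of electron density → sp2.
C4 — 4 σ bonds. Steric number 4, so sp3.
C5 is sp: 2 σ bonds, plus two π bonds, 2 electron-density regions.
C6: 2 σ bonds, plus two π bonds — 2 electron domains, sp.
C7 — 4 σ bonds. Steric number 4, so sp3.
C8: 4 σ bonds; 4 regions of electron density → sp3.

C1 sp2, C2 sp, C3 sp2, C4 sp3, C5 sp, C6 sp, C7 sp3, C8 sp3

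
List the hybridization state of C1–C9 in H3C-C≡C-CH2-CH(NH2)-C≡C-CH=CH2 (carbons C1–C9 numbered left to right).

C1 — 4 σ bonds. Steric number 4, so sp3.
C2 is sp: 2 σ bonds, plus two π bonds, 2 electron-density regions.
C3: 2 σ bonds, plus two π bonds; 2 regions of electron density → sp.
C4 (4 σ bonds) has steric number 4: sp3.
C5 carries 4 σ bonds, giving a steric number of 4, so it is sp3.
C6: 2 σ bonds, plus two π bonds; 2 regions of electron density → sp.
C7: 2 σ bonds, plus two π bonds; 2 regions of electron density → sp.
C8 carries 3 σ bonds, plus one π bond, giving a steric number of 3, so it is sp2.
C9 (3 σ bonds, plus one π bond) has steric number 3: sp2.

C1 sp3, C2 sp, C3 sp, C4 sp3, C5 sp3, C6 sp, C7 sp, C8 sp2, C9 sp2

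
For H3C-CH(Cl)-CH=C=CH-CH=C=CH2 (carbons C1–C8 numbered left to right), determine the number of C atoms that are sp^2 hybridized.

C1: sp3
C2: sp3
C3: sp2 ✓
C4: sp
C5: sp2 ✓
C6: sp2 ✓
C7: sp
C8: sp2 ✓
C3, C5, C6, C8 → 4 sp2 carbons.

4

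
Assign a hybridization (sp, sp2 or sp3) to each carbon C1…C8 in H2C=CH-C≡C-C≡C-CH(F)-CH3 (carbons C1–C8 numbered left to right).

C1 carries 3 σ bonds, plus one π bond, giving a steric number of 3, so it is sp2.
C2: 3 σ bonds, plus one π bond — 3 electron domains, sp2.
C3: 2 σ bonds, plus two π bonds — 2 electron domains, sp.
C4: 2 σ bonds, plus two π bonds — 2 electron domains, sp.
C5 has 2 σ bonds, plus two π bonds: steric number 2 → sp.
C6 — 2 σ bonds, plus two π bonds. Steric number 2, so sp.
C7 carries 4 σ bonds, giving a steric number of 4, so it is sp3.
C8: 4 σ bonds; 4 regions of electron density → sp3.

C1 sp2, C2 sp2, C3 sp, C4 sp, C5 sp, C6 sp, C7 sp3, C8 sp3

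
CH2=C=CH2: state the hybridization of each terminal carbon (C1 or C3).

sp^2

Each terminal carbon (C1 or C3) (3 σ bonds, plus one π bond) has steric number 3: sp2.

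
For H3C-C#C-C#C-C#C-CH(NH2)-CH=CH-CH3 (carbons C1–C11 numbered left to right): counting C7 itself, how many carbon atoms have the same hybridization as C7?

C7 is sp (two π bonds).
C1: sp3
C2: sp ✓
C3: sp ✓
C4: sp ✓
C5: sp ✓
C6: sp ✓
C7: sp ✓
C8: sp3
C9: sp2
C10: sp2
C11: sp3
6 carbons are sp.

6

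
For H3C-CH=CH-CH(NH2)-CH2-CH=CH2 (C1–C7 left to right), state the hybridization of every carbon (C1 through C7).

C1 carries 4 σ bonds, giving a steric number of 4, so it is sp3.
C2 is sp2: 3 σ bonds, plus one π bond, 3 electron-density regions.
C3 carries 3 σ bonds, plus one π bond, giving a steric number of 3, so it is sp2.
C4 (4 σ bonds) has steric number 4: sp3.
C5 — 4 σ bonds. Steric number 4, so sp3.
C6 has 3 σ bonds, plus one π bond: steric number 3 → sp2.
C7: 3 σ bonds, plus one π bond; 3 regions of electron density → sp2.

C1 sp3, C2 sp2, C3 sp2, C4 sp3, C5 sp3, C6 sp2, C7 sp2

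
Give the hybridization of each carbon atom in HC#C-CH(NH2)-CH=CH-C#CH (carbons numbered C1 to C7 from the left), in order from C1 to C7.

C1 sp, C2 sp, C3 sp3, C4 sp2, C5 sp2, C6 sp, C7 sp

C1 has 2 σ bonds, plus two π bonds: steric number 2 → sp.
C2 is sp: 2 σ bonds, plus two π bonds, 2 electron-density regions.
C3 — 4 σ bonds. Steric number 4, so sp3.
C4 is sp2: 3 σ bonds, plus one π bond, 3 electron-density regions.
C5: 3 σ bonds, plus one π bond; 3 regions of electron density → sp2.
C6: 2 σ bonds, plus two π bonds — 2 electron domains, sp.
C7: 2 σ bonds, plus two π bonds; 2 regions of electron density → sp.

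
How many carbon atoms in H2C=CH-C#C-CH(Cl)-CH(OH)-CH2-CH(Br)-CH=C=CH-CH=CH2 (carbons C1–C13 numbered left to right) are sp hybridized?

3

C1: sp2
C2: sp2
C3: sp ✓
C4: sp ✓
C5: sp3
C6: sp3
C7: sp3
C8: sp3
C9: sp2
C10: sp ✓
C11: sp2
C12: sp2
C13: sp2
C3, C4, C10 → 3 sp carbons.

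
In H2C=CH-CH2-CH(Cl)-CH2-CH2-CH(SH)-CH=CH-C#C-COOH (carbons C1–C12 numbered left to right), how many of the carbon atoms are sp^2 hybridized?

C1: sp2 ✓
C2: sp2 ✓
C3: sp3
C4: sp3
C5: sp3
C6: sp3
C7: sp3
C8: sp2 ✓
C9: sp2 ✓
C10: sp
C11: sp
C12: sp2 ✓
C1, C2, C8, C9, C12 → 5 sp2 carbons.

5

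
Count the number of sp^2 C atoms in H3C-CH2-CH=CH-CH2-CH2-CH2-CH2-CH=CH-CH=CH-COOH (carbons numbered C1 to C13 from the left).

C1: sp3
C2: sp3
C3: sp2 ✓
C4: sp2 ✓
C5: sp3
C6: sp3
C7: sp3
C8: sp3
C9: sp2 ✓
C10: sp2 ✓
C11: sp2 ✓
C12: sp2 ✓
C13: sp2 ✓
C3, C4, C9, C10, C11, C12, C13 → 7 sp2 carbons.

7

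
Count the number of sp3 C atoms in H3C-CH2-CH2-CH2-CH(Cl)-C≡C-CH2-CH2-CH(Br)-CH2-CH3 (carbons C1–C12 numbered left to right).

C1: sp3 ✓
C2: sp3 ✓
C3: sp3 ✓
C4: sp3 ✓
C5: sp3 ✓
C6: sp
C7: sp
C8: sp3 ✓
C9: sp3 ✓
C10: sp3 ✓
C11: sp3 ✓
C12: sp3 ✓
C1, C2, C3, C4, C5, C8, C9, C10, C11, C12 → 10 sp3 carbons.

10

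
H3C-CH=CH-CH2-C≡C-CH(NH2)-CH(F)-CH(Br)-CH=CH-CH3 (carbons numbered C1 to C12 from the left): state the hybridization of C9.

C9: 4 σ bonds; 4 regions of electron density → sp3.

sp^3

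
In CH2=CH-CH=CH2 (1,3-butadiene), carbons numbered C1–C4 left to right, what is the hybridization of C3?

C3 (3 σ bonds, plus one π bond) has steric number 3: sp2.

sp^2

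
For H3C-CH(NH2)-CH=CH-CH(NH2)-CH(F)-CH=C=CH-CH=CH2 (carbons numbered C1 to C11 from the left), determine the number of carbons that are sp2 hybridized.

6

C1: sp3
C2: sp3
C3: sp2 ✓
C4: sp2 ✓
C5: sp3
C6: sp3
C7: sp2 ✓
C8: sp
C9: sp2 ✓
C10: sp2 ✓
C11: sp2 ✓
C3, C4, C7, C9, C10, C11 → 6 sp2 carbons.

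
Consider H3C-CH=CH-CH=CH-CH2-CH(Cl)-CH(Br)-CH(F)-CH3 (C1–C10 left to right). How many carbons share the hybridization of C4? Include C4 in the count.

4

C4 is sp2 (one π bond).
C1: sp3
C2: sp2 ✓
C3: sp2 ✓
C4: sp2 ✓
C5: sp2 ✓
C6: sp3
C7: sp3
C8: sp3
C9: sp3
C10: sp3
4 carbons are sp2.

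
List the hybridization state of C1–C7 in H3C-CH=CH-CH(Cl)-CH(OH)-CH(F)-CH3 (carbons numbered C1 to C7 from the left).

C1 carries 4 σ bonds, giving a steric number of 4, so it is sp3.
C2: 3 σ bonds, plus one π bond; 3 regions of electron density → sp2.
C3: 3 σ bonds, plus one π bond; 3 regions of electron density → sp2.
C4 has 4 σ bonds: steric number 4 → sp3.
C5: 4 σ bonds; 4 regions of electron density → sp3.
C6 is sp3: 4 σ bonds, 4 electron-density regions.
C7 (4 σ bonds) has steric number 4: sp3.

C1 sp3, C2 sp2, C3 sp2, C4 sp3, C5 sp3, C6 sp3, C7 sp3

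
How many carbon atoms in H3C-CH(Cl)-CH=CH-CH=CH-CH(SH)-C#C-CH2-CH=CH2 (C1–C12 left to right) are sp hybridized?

C1: sp3
C2: sp3
C3: sp2
C4: sp2
C5: sp2
C6: sp2
C7: sp3
C8: sp ✓
C9: sp ✓
C10: sp3
C11: sp2
C12: sp2
C8, C9 → 2 sp carbons.

2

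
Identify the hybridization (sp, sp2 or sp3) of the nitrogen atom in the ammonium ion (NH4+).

Four σ bonds, no lone pair → sp3, tetrahedral.

sp³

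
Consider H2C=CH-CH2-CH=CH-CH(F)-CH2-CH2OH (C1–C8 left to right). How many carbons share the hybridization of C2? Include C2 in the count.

C2 is sp2 (one π bond).
C1: sp2 ✓
C2: sp2 ✓
C3: sp3
C4: sp2 ✓
C5: sp2 ✓
C6: sp3
C7: sp3
C8: sp3
4 carbons are sp2.

4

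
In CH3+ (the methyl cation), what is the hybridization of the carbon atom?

Three σ bonds to H, empty p orbital → sp2, trigonal planar.

sp^2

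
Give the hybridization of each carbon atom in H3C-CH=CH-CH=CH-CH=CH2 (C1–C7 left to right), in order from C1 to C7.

C1 (4 σ bonds) has steric number 4: sp3.
C2 (3 σ bonds, plus one π bond) has steric number 3: sp2.
C3: 3 σ bonds, plus one π bond; 3 regions of electron density → sp2.
C4: 3 σ bonds, plus one π bond; 3 regions of electron density → sp2.
C5: 3 σ bonds, plus one π bond; 3 regions of electron density → sp2.
C6: 3 σ bonds, plus one π bond — 3 electron domains, sp2.
C7: 3 σ bonds, plus one π bond; 3 regions of electron density → sp2.

C1 sp3, C2 sp2, C3 sp2, C4 sp2, C5 sp2, C6 sp2, C7 sp2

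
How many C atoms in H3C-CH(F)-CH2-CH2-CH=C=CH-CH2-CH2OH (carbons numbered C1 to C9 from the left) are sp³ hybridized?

6

C1: sp3 ✓
C2: sp3 ✓
C3: sp3 ✓
C4: sp3 ✓
C5: sp2
C6: sp
C7: sp2
C8: sp3 ✓
C9: sp3 ✓
C1, C2, C3, C4, C8, C9 → 6 sp3 carbons.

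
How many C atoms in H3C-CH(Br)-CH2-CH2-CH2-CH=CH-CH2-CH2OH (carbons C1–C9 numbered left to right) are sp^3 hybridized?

C1: sp3 ✓
C2: sp3 ✓
C3: sp3 ✓
C4: sp3 ✓
C5: sp3 ✓
C6: sp2
C7: sp2
C8: sp3 ✓
C9: sp3 ✓
C1, C2, C3, C4, C5, C8, C9 → 7 sp3 carbons.

7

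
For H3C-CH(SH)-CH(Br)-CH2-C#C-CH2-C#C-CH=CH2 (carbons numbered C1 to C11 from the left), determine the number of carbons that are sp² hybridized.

2

C1: sp3
C2: sp3
C3: sp3
C4: sp3
C5: sp
C6: sp
C7: sp3
C8: sp
C9: sp
C10: sp2 ✓
C11: sp2 ✓
C10, C11 → 2 sp2 carbons.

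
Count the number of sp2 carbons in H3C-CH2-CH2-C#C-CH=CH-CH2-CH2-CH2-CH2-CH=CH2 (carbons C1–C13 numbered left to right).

4

C1: sp3
C2: sp3
C3: sp3
C4: sp
C5: sp
C6: sp2 ✓
C7: sp2 ✓
C8: sp3
C9: sp3
C10: sp3
C11: sp3
C12: sp2 ✓
C13: sp2 ✓
C6, C7, C12, C13 → 4 sp2 carbons.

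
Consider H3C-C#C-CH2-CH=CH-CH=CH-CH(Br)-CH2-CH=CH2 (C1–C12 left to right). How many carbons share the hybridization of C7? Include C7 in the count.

C7 is sp2 (one π bond).
C1: sp3
C2: sp
C3: sp
C4: sp3
C5: sp2 ✓
C6: sp2 ✓
C7: sp2 ✓
C8: sp2 ✓
C9: sp3
C10: sp3
C11: sp2 ✓
C12: sp2 ✓
6 carbons are sp2.

6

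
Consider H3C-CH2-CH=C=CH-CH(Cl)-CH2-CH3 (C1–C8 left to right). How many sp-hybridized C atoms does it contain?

1

C1: sp3
C2: sp3
C3: sp2
C4: sp ✓
C5: sp2
C6: sp3
C7: sp3
C8: sp3
C4 → 1 sp carbon.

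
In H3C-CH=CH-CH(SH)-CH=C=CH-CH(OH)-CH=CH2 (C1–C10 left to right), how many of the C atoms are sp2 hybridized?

6

C1: sp3
C2: sp2 ✓
C3: sp2 ✓
C4: sp3
C5: sp2 ✓
C6: sp
C7: sp2 ✓
C8: sp3
C9: sp2 ✓
C10: sp2 ✓
C2, C3, C5, C7, C9, C10 → 6 sp2 carbons.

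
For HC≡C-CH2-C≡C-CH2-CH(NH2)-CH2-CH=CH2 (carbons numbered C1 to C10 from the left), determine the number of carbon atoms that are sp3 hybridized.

4

C1: sp
C2: sp
C3: sp3 ✓
C4: sp
C5: sp
C6: sp3 ✓
C7: sp3 ✓
C8: sp3 ✓
C9: sp2
C10: sp2
C3, C6, C7, C8 → 4 sp3 carbons.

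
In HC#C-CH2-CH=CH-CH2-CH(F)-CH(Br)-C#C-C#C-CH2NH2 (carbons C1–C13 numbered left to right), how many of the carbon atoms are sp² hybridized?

2

C1: sp
C2: sp
C3: sp3
C4: sp2 ✓
C5: sp2 ✓
C6: sp3
C7: sp3
C8: sp3
C9: sp
C10: sp
C11: sp
C12: sp
C13: sp3
C4, C5 → 2 sp2 carbons.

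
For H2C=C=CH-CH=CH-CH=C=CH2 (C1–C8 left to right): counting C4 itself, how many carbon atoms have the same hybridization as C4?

6

C4 is sp2 (one π bond).
C1: sp2 ✓
C2: sp
C3: sp2 ✓
C4: sp2 ✓
C5: sp2 ✓
C6: sp2 ✓
C7: sp
C8: sp2 ✓
6 carbons are sp2.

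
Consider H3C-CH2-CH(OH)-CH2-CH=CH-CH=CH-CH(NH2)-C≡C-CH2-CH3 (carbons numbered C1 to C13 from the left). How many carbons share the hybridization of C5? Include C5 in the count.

4

C5 is sp2 (one π bond).
C1: sp3
C2: sp3
C3: sp3
C4: sp3
C5: sp2 ✓
C6: sp2 ✓
C7: sp2 ✓
C8: sp2 ✓
C9: sp3
C10: sp
C11: sp
C12: sp3
C13: sp3
4 carbons are sp2.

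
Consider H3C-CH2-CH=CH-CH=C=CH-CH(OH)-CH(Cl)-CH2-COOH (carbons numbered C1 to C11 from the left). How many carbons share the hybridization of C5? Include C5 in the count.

C5 is sp2 (one π bond).
C1: sp3
C2: sp3
C3: sp2 ✓
C4: sp2 ✓
C5: sp2 ✓
C6: sp
C7: sp2 ✓
C8: sp3
C9: sp3
C10: sp3
C11: sp2 ✓
5 carbons are sp2.

5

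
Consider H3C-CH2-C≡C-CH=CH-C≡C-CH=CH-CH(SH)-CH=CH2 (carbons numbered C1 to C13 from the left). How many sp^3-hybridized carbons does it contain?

C1: sp3 ✓
C2: sp3 ✓
C3: sp
C4: sp
C5: sp2
C6: sp2
C7: sp
C8: sp
C9: sp2
C10: sp2
C11: sp3 ✓
C12: sp2
C13: sp2
C1, C2, C11 → 3 sp3 carbons.

3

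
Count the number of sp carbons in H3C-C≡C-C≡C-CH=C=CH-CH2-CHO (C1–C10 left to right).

C1: sp3
C2: sp ✓
C3: sp ✓
C4: sp ✓
C5: sp ✓
C6: sp2
C7: sp ✓
C8: sp2
C9: sp3
C10: sp2
C2, C3, C4, C5, C7 → 5 sp carbons.

5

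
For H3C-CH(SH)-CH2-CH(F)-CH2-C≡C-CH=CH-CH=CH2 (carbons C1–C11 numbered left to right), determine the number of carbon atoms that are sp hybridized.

2

C1: sp3
C2: sp3
C3: sp3
C4: sp3
C5: sp3
C6: sp ✓
C7: sp ✓
C8: sp2
C9: sp2
C10: sp2
C11: sp2
C6, C7 → 2 sp carbons.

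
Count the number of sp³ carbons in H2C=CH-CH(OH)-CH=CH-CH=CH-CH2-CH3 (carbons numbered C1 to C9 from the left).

C1: sp2
C2: sp2
C3: sp3 ✓
C4: sp2
C5: sp2
C6: sp2
C7: sp2
C8: sp3 ✓
C9: sp3 ✓
C3, C8, C9 → 3 sp3 carbons.

3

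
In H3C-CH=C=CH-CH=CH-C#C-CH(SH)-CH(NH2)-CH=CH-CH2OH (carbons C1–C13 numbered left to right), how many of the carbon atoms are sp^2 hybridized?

6

C1: sp3
C2: sp2 ✓
C3: sp
C4: sp2 ✓
C5: sp2 ✓
C6: sp2 ✓
C7: sp
C8: sp
C9: sp3
C10: sp3
C11: sp2 ✓
C12: sp2 ✓
C13: sp3
C2, C4, C5, C6, C11, C12 → 6 sp2 carbons.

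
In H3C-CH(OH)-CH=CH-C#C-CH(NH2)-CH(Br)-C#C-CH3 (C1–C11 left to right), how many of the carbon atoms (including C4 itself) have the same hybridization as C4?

C4 is sp2 (one π bond).
C1: sp3
C2: sp3
C3: sp2 ✓
C4: sp2 ✓
C5: sp
C6: sp
C7: sp3
C8: sp3
C9: sp
C10: sp
C11: sp3
2 carbons are sp2.

2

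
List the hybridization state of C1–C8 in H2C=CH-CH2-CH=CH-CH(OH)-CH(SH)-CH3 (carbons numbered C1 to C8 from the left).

C1: 3 σ bonds, plus one π bond — 3 electron domains, sp2.
C2: 3 σ bonds, plus one π bond; 3 regions of electron density → sp2.
C3 carries 4 σ bonds, giving a steric number of 4, so it is sp3.
C4 (3 σ bonds, plus one π bond) has steric number 3: sp2.
C5: 3 σ bonds, plus one π bond; 3 regions of electron density → sp2.
C6 carries 4 σ bonds, giving a steric number of 4, so it is sp3.
C7 has 4 σ bonds: steric number 4 → sp3.
C8 carries 4 σ bonds, giving a steric number of 4, so it is sp3.

C1 sp2, C2 sp2, C3 sp3, C4 sp2, C5 sp2, C6 sp3, C7 sp3, C8 sp3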